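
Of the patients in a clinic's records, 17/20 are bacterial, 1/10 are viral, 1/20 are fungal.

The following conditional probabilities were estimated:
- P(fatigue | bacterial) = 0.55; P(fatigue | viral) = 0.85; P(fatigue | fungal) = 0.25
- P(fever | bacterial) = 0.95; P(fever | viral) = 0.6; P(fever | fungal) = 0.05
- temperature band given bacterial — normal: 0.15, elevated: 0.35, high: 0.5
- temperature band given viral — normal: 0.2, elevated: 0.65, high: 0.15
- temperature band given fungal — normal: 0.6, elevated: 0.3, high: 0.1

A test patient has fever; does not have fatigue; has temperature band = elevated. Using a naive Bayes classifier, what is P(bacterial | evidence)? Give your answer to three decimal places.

bacterial: 0.85 × (1−0.55) × 0.95 × 0.35 = 0.12718125
viral: 0.1 × (1−0.85) × 0.6 × 0.65 = 0.00585
fungal: 0.05 × (1−0.25) × 0.05 × 0.3 = 0.0005625
P(bacterial | x) = 0.12718125 / 0.13359375 ≈ 0.952

0.952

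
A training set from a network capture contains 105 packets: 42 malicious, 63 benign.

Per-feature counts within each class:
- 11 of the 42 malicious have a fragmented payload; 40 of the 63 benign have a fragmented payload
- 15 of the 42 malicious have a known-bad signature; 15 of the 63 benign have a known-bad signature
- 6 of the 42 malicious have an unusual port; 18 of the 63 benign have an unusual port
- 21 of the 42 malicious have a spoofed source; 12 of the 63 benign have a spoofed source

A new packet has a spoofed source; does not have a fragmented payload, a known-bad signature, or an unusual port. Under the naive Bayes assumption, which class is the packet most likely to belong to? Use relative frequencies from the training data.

malicious: (42/105) × (31/42) × (27/42) × (36/42) × (21/42) ≈ 0.0813411
benign: (63/105) × (23/63) × (48/63) × (45/63) × (12/63) ≈ 0.0227066
Highest score → malicious.

malicious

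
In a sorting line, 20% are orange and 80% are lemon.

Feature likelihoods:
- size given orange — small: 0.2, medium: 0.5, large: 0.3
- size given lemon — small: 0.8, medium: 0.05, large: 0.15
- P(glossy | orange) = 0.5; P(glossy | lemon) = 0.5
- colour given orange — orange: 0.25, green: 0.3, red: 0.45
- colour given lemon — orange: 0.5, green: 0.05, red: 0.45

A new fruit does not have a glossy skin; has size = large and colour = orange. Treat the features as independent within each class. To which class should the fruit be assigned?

lemon

orange: 0.2 × 0.3 × (1−0.5) × 0.25 = 0.0075
lemon: 0.8 × 0.15 × (1−0.5) × 0.5 = 0.03
Highest score → lemon.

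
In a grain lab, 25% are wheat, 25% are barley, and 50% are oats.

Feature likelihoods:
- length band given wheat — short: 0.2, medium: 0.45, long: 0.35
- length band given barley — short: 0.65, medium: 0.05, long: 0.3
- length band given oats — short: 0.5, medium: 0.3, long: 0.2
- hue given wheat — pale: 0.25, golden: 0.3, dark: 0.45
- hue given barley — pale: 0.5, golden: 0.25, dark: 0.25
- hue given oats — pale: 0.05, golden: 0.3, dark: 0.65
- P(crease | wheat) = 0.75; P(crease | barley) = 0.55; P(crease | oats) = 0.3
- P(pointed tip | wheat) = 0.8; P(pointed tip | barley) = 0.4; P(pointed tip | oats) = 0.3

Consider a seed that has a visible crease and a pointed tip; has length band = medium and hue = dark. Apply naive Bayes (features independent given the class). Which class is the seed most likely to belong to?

wheat

wheat: 0.25 × 0.45 × 0.45 × 0.75 × 0.8 = 0.030375
barley: 0.25 × 0.05 × 0.25 × 0.55 × 0.4 = 0.0006875
oats: 0.5 × 0.3 × 0.65 × 0.3 × 0.3 = 0.008775
Highest score → wheat.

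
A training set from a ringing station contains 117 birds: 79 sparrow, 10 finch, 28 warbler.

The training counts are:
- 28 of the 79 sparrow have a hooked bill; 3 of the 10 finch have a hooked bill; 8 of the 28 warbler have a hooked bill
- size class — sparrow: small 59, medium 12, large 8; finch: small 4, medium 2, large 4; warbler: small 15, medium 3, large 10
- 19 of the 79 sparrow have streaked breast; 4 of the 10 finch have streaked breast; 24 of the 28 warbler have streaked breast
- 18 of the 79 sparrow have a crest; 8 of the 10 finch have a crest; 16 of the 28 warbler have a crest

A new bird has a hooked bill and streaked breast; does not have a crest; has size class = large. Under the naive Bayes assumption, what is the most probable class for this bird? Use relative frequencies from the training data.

sparrow: (79/117) × (28/79) × (8/79) × (19/79) × (61/79) ≈ 0.00450054
finch: (10/117) × (3/10) × (4/10) × (4/10) × (2/10) ≈ 0.000820513
warbler: (28/117) × (8/28) × (10/28) × (24/28) × (12/28) ≈ 0.00897062
Highest score → warbler.

warbler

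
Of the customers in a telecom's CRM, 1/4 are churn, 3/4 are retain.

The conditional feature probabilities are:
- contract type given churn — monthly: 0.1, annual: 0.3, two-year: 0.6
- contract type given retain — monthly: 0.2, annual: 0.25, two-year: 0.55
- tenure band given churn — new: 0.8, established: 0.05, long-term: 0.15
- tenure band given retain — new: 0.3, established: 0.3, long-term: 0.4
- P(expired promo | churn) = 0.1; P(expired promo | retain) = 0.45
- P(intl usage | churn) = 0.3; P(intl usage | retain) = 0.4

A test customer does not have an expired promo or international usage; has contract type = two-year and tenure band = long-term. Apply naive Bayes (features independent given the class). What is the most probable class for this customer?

retain

churn: 0.25 × 0.6 × 0.15 × (1−0.1) × (1−0.3) = 0.014175
retain: 0.75 × 0.55 × 0.4 × (1−0.45) × (1−0.4) = 0.05445
Highest score → retain.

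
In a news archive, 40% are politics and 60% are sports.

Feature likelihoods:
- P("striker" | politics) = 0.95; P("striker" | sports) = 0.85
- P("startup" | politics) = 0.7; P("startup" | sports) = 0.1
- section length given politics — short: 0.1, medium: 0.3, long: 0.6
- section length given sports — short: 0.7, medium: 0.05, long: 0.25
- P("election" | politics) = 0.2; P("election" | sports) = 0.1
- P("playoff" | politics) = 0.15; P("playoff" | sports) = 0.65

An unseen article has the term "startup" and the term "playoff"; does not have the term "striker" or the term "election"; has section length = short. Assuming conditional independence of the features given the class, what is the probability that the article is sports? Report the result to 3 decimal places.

politics: 0.4 × (1−0.95) × 0.7 × 0.1 × (1−0.2) × 0.15 = 0.000168
sports: 0.6 × (1−0.85) × 0.1 × 0.7 × (1−0.1) × 0.65 = 0.0036855
P(sports | x) = 0.0036855 / 0.0038535 ≈ 0.956

0.956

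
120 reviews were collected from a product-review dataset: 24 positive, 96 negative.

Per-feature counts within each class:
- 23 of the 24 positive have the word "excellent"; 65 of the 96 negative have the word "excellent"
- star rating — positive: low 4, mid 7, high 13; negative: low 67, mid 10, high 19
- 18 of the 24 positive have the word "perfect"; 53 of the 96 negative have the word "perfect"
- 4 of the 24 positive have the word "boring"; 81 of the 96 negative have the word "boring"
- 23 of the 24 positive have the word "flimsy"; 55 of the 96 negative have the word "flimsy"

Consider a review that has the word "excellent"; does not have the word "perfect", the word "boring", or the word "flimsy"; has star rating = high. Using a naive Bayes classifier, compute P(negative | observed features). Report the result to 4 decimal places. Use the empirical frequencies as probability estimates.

0.7805

positive: (24/120) × (23/24) × (13/24) × (6/24) × (20/24) × (1/24) ≈ 0.00090121
negative: (96/120) × (65/96) × (19/96) × (43/96) × (15/96) × (41/96) ≈ 0.00320438
P(negative | x) = 0.00320438 / 0.00410559 ≈ 0.7805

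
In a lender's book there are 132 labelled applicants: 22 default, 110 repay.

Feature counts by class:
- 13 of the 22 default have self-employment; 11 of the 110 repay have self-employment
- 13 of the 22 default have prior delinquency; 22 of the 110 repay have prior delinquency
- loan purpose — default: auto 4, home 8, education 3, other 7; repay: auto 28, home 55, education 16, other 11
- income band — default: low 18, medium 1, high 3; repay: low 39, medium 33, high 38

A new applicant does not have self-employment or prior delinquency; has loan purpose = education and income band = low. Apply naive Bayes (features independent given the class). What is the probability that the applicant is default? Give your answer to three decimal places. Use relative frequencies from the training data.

0.091

default: (22/132) × (9/22) × (9/22) × (3/22) × (18/22) ≈ 0.00311198
repay: (110/132) × (99/110) × (88/110) × (16/110) × (39/110) ≈ 0.0309421
P(default | x) = 0.00311198 / 0.03405408 ≈ 0.091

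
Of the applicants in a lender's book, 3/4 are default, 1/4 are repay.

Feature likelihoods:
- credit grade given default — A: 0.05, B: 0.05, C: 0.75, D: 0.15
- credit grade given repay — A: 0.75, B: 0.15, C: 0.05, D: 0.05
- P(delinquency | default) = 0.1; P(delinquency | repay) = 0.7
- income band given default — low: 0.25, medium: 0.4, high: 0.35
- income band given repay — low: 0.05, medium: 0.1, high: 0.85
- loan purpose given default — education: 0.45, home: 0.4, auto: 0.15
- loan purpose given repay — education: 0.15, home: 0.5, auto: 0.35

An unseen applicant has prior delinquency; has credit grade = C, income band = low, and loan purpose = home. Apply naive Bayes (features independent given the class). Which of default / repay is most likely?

default

default: 0.75 × 0.75 × 0.1 × 0.25 × 0.4 = 0.005625
repay: 0.25 × 0.05 × 0.7 × 0.05 × 0.5 = 0.00021875
Highest score → default.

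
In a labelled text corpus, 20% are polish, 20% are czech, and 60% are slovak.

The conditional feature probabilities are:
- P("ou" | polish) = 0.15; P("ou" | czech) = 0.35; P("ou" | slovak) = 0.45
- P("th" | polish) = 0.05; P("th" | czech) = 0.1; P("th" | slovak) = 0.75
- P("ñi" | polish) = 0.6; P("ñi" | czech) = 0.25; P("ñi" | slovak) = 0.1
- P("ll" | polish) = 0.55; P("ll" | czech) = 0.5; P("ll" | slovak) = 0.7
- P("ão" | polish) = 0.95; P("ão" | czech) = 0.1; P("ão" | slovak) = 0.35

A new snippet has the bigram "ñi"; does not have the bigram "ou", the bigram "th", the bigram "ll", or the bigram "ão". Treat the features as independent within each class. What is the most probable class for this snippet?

czech

polish: 0.2 × (1−0.15) × (1−0.05) × 0.6 × (1−0.55) × (1−0.95) = 0.00218025
czech: 0.2 × (1−0.35) × (1−0.1) × 0.25 × (1−0.5) × (1−0.1) = 0.0131625
slovak: 0.6 × (1−0.45) × (1−0.75) × 0.1 × (1−0.7) × (1−0.35) = 0.00160875
Highest score → czech.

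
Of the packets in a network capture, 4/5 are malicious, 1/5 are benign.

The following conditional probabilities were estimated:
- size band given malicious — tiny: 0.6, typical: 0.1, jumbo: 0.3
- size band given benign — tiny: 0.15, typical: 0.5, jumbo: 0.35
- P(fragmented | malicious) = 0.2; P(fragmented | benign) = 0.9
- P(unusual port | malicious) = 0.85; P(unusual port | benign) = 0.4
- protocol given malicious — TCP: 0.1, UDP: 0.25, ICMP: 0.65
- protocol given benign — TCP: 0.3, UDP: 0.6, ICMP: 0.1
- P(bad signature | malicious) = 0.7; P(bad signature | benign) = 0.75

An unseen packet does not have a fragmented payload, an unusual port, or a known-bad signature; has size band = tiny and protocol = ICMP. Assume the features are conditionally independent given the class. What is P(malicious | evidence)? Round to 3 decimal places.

0.996

malicious: 0.8 × 0.6 × (1−0.2) × (1−0.85) × 0.65 × (1−0.7) = 0.011232
benign: 0.2 × 0.15 × (1−0.9) × (1−0.4) × 0.1 × (1−0.75) = 0.000045
P(malicious | x) = 0.011232 / 0.011277 ≈ 0.996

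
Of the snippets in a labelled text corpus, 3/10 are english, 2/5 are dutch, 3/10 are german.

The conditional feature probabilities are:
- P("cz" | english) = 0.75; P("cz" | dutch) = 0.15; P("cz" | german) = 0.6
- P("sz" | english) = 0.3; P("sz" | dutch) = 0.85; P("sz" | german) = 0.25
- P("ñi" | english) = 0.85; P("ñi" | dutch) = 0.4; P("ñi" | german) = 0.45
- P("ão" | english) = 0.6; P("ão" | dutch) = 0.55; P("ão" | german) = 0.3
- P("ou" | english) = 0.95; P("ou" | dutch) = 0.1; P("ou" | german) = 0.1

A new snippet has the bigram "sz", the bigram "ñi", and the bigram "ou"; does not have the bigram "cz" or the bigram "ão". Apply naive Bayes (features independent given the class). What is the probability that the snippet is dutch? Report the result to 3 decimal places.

0.388

english: 0.3 × (1−0.75) × 0.3 × 0.85 × (1−0.6) × 0.95 = 0.0072675
dutch: 0.4 × (1−0.15) × 0.85 × 0.4 × (1−0.55) × 0.1 = 0.005202
german: 0.3 × (1−0.6) × 0.25 × 0.45 × (1−0.3) × 0.1 = 0.000945
P(dutch | x) = 0.005202 / 0.0134145 ≈ 0.388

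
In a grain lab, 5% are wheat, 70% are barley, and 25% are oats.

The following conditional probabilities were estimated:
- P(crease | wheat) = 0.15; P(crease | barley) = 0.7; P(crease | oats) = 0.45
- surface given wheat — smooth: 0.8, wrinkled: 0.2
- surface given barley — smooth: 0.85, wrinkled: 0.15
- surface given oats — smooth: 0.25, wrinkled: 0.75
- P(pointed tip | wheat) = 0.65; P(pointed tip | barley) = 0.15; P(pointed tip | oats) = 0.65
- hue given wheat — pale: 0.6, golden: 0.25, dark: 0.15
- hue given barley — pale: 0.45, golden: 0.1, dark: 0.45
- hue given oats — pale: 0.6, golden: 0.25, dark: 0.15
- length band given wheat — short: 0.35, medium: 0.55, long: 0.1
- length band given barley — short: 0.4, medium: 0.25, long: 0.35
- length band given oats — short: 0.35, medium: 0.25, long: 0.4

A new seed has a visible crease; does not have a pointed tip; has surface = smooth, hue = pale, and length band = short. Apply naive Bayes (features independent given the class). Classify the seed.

wheat: 0.05 × 0.15 × 0.8 × (1−0.65) × 0.6 × 0.35 = 0.000441
barley: 0.7 × 0.7 × 0.85 × (1−0.15) × 0.45 × 0.4 = 0.0637245
oats: 0.25 × 0.45 × 0.25 × (1−0.65) × 0.6 × 0.35 = 0.0020671875
Highest score → barley.

barley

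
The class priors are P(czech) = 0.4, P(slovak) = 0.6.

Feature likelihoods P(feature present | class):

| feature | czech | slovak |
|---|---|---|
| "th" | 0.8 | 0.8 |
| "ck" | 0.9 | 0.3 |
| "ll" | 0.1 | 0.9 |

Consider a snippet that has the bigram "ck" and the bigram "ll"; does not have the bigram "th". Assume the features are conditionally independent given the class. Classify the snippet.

slovak

czech: 0.4 × (1−0.8) × 0.9 × 0.1 = 0.0072
slovak: 0.6 × (1−0.8) × 0.3 × 0.9 = 0.0324
Highest score → slovak.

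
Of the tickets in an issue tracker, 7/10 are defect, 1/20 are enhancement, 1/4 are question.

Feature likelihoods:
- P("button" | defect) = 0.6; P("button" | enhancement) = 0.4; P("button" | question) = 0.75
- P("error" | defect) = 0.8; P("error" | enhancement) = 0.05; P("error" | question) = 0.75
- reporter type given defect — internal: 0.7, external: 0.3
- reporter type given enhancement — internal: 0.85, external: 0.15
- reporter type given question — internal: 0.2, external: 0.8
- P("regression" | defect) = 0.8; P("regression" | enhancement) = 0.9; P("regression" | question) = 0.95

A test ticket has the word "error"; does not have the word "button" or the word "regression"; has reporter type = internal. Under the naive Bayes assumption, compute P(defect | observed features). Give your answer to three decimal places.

defect: 0.7 × (1−0.6) × 0.8 × 0.7 × (1−0.8) = 0.03136
enhancement: 0.05 × (1−0.4) × 0.05 × 0.85 × (1−0.9) = 0.0001275
question: 0.25 × (1−0.75) × 0.75 × 0.2 × (1−0.95) = 0.00046875
P(defect | x) = 0.03136 / 0.03195625 ≈ 0.981

0.981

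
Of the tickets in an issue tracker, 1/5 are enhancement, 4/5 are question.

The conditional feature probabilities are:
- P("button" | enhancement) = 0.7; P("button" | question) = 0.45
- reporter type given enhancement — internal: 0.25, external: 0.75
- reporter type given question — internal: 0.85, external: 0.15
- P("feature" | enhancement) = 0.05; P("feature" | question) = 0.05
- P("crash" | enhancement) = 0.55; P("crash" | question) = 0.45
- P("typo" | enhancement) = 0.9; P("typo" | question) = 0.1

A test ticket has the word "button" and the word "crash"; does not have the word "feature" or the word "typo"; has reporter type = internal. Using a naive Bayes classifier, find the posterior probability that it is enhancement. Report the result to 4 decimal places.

0.0153

enhancement: 0.2 × 0.7 × 0.25 × (1−0.05) × 0.55 × (1−0.9) = 0.00182875
question: 0.8 × 0.45 × 0.85 × (1−0.05) × 0.45 × (1−0.1) = 0.1177335
P(enhancement | x) = 0.00182875 / 0.11956225 ≈ 0.0153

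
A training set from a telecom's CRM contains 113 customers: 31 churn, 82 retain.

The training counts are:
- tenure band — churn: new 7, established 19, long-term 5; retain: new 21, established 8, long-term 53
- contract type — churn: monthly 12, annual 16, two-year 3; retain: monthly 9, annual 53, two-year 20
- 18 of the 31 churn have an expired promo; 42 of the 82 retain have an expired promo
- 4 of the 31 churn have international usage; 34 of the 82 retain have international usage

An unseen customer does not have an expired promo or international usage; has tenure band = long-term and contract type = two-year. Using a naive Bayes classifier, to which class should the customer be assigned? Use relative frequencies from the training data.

retain

churn: (31/113) × (5/31) × (3/31) × (13/31) × (27/31) ≈ 0.00156399
retain: (82/113) × (53/82) × (20/82) × (40/82) × (48/82) ≈ 0.0326653
Highest score → retain.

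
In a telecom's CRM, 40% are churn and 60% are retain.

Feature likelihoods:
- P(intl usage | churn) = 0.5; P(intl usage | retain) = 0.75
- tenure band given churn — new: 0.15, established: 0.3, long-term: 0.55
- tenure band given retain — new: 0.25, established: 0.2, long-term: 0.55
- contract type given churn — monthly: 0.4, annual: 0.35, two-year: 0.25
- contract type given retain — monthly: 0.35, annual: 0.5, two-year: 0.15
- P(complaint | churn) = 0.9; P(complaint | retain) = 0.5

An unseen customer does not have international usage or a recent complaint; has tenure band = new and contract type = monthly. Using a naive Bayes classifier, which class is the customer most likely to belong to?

retain

churn: 0.4 × (1−0.5) × 0.15 × 0.4 × (1−0.9) = 0.0012
retain: 0.6 × (1−0.75) × 0.25 × 0.35 × (1−0.5) = 0.0065625
Highest score → retain.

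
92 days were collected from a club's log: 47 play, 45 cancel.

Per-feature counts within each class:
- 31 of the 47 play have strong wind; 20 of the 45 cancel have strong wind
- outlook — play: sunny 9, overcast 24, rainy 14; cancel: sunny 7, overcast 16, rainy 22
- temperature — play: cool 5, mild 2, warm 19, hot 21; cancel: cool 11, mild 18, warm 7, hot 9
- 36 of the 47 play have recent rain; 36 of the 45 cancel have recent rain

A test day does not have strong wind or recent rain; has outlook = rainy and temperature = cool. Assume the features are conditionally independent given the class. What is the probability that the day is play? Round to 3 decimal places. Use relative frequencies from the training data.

0.166

play: (47/92) × (16/47) × (14/47) × (5/47) × (11/47) ≈ 0.00128982
cancel: (45/92) × (25/45) × (22/45) × (11/45) × (9/45) ≈ 0.0064949
P(play | x) = 0.00128982 / 0.00778472 ≈ 0.166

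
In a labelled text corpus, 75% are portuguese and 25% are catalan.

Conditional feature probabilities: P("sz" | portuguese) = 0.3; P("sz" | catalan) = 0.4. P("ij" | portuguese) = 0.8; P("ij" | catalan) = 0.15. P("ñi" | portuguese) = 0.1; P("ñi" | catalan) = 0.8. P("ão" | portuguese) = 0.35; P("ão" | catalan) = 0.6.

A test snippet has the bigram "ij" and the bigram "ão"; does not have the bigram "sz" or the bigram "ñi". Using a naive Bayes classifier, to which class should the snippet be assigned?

portuguese: 0.75 × (1−0.3) × 0.8 × (1−0.1) × 0.35 = 0.1323
catalan: 0.25 × (1−0.4) × 0.15 × (1−0.8) × 0.6 = 0.0027
Highest score → portuguese.

portuguese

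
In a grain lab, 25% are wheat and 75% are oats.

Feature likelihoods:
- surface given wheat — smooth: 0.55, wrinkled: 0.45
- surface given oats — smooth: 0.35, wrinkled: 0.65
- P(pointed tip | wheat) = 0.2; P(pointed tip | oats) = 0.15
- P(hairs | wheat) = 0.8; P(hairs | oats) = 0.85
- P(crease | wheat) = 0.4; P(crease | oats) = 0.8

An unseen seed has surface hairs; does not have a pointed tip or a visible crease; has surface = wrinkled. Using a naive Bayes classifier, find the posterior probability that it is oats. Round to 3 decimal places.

wheat: 0.25 × 0.45 × (1−0.2) × 0.8 × (1−0.4) = 0.0432
oats: 0.75 × 0.65 × (1−0.15) × 0.85 × (1−0.8) = 0.07044375
P(oats | x) = 0.07044375 / 0.11364375 ≈ 0.620

0.620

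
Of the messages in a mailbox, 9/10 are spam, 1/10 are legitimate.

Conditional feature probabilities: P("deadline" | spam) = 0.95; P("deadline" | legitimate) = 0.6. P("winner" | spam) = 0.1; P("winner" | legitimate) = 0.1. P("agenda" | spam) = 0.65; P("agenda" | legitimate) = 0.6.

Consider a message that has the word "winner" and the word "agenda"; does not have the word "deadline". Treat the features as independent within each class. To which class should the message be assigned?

spam

spam: 0.9 × (1−0.95) × 0.1 × 0.65 = 0.002925
legitimate: 0.1 × (1−0.6) × 0.1 × 0.6 = 0.0024
Highest score → spam.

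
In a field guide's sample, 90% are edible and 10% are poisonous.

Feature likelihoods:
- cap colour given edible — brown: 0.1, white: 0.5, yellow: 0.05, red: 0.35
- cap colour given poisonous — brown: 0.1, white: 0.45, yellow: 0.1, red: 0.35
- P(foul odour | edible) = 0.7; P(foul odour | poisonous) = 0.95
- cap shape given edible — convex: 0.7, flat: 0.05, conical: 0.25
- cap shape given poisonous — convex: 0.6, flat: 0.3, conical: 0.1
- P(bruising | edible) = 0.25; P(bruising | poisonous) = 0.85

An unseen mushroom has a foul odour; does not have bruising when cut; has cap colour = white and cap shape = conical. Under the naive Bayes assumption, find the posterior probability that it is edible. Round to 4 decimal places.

0.9893

edible: 0.9 × 0.5 × 0.7 × 0.25 × (1−0.25) = 0.0590625
poisonous: 0.1 × 0.45 × 0.95 × 0.1 × (1−0.85) = 0.00064125
P(edible | x) = 0.0590625 / 0.05970375 ≈ 0.9893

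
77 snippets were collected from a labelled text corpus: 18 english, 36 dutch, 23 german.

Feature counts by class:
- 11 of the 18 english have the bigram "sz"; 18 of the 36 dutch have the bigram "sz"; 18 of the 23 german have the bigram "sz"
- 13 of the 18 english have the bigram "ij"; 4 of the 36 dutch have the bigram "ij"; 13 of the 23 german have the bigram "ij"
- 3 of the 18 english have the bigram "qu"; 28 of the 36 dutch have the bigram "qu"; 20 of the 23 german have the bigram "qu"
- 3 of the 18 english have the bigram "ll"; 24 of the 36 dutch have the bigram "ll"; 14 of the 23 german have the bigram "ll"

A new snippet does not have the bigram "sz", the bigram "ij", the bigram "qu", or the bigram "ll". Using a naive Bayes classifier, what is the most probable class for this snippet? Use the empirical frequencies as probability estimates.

english: (18/77) × (7/18) × (5/18) × (15/18) × (15/18) ≈ 0.0175365
dutch: (36/77) × (18/36) × (32/36) × (8/36) × (12/36) ≈ 0.015392
german: (23/77) × (5/23) × (10/23) × (3/23) × (9/23) ≈ 0.00144099
Highest score → english.

english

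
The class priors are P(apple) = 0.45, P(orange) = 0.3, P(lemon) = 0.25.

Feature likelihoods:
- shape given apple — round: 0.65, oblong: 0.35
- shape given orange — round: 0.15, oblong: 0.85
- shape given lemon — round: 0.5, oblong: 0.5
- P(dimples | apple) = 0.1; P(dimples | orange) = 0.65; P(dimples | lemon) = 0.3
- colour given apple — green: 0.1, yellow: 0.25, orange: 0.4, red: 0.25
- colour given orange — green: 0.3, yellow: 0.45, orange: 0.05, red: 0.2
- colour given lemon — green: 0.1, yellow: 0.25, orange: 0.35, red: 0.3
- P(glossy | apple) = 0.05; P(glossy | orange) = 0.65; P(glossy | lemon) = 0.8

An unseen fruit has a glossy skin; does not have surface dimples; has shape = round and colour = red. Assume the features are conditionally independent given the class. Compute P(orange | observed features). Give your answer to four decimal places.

apple: 0.45 × 0.65 × (1−0.1) × 0.25 × 0.05 = 0.003290625
orange: 0.3 × 0.15 × (1−0.65) × 0.2 × 0.65 = 0.0020475
lemon: 0.25 × 0.5 × (1−0.3) × 0.3 × 0.8 = 0.021
P(orange | x) = 0.0020475 / 0.026338125 ≈ 0.0777

0.0777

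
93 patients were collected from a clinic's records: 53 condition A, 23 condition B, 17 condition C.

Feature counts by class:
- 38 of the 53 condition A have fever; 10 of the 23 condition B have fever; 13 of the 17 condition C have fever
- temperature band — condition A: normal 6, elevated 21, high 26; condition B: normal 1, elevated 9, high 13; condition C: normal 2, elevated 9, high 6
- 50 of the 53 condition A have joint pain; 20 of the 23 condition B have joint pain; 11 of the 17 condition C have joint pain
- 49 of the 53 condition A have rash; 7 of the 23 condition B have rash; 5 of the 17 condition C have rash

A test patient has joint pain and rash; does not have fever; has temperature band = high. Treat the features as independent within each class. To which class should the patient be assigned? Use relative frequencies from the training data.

condition A

condition A: (53/93) × (15/53) × (26/53) × (50/53) × (49/53) ≈ 0.0690113
condition B: (23/93) × (13/23) × (13/23) × (20/23) × (7/23) ≈ 0.0209097
condition C: (17/93) × (4/17) × (6/17) × (11/17) × (5/17) ≈ 0.00288898
Highest score → condition A.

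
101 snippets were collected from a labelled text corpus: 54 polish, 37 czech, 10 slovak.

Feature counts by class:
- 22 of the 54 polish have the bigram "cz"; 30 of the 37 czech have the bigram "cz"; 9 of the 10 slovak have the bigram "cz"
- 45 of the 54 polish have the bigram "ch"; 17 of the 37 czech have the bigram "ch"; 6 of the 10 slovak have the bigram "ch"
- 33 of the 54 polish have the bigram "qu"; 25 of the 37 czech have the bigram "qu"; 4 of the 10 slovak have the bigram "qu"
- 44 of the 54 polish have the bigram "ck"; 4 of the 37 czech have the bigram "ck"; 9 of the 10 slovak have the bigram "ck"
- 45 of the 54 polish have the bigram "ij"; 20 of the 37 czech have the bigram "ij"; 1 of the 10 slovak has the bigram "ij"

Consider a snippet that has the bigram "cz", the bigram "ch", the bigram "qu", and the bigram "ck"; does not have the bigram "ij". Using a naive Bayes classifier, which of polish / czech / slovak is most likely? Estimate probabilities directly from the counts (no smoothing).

polish: (54/101) × (22/54) × (45/54) × (33/54) × (44/54) × (9/54) ≈ 0.0150643
czech: (37/101) × (30/37) × (17/37) × (25/37) × (4/37) × (17/37) ≈ 0.00458027
slovak: (10/101) × (9/10) × (6/10) × (4/10) × (9/10) × (9/10) ≈ 0.0173228
Highest score → slovak.

slovak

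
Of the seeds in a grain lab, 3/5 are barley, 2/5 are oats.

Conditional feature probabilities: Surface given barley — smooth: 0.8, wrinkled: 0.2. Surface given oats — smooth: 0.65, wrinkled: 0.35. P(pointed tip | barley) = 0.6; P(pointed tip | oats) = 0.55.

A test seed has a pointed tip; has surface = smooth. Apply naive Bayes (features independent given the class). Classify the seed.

barley: 0.6 × 0.8 × 0.6 = 0.288
oats: 0.4 × 0.65 × 0.55 = 0.143
Highest score → barley.

barley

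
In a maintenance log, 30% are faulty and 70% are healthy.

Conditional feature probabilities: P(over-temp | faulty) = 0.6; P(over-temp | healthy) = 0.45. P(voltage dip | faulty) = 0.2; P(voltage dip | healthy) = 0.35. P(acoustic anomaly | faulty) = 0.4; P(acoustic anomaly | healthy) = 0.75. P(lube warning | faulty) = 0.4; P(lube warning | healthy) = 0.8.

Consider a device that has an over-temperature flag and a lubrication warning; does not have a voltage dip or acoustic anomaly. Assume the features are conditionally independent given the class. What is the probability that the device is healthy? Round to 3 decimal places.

0.542

faulty: 0.3 × 0.6 × (1−0.2) × (1−0.4) × 0.4 = 0.03456
healthy: 0.7 × 0.45 × (1−0.35) × (1−0.75) × 0.8 = 0.04095
P(healthy | x) = 0.04095 / 0.07551 ≈ 0.542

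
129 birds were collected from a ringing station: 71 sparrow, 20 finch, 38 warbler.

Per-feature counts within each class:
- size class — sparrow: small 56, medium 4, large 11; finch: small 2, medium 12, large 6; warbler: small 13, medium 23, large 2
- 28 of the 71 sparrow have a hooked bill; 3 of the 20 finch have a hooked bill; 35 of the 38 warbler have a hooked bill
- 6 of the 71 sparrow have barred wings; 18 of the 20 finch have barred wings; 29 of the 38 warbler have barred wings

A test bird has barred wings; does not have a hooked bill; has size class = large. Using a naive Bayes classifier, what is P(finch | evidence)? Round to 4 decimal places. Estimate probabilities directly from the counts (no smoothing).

sparrow: (71/129) × (11/71) × (43/71) × (6/71) ≈ 0.00436421
finch: (20/129) × (6/20) × (17/20) × (18/20) ≈ 0.0355814
warbler: (38/129) × (2/38) × (3/38) × (29/38) ≈ 0.000934098
P(finch | x) = 0.0355814 / 0.040879708 ≈ 0.8704

0.8704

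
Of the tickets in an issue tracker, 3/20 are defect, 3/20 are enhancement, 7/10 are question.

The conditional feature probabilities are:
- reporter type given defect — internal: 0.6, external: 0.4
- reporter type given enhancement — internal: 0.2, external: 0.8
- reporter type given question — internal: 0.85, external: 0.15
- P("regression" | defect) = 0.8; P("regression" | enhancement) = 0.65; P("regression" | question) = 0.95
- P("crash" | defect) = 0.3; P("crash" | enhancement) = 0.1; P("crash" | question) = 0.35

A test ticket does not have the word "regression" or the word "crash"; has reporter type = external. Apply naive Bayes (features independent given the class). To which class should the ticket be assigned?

enhancement

defect: 0.15 × 0.4 × (1−0.8) × (1−0.3) = 0.0084
enhancement: 0.15 × 0.8 × (1−0.65) × (1−0.1) = 0.0378
question: 0.7 × 0.15 × (1−0.95) × (1−0.35) = 0.0034125
Highest score → enhancement.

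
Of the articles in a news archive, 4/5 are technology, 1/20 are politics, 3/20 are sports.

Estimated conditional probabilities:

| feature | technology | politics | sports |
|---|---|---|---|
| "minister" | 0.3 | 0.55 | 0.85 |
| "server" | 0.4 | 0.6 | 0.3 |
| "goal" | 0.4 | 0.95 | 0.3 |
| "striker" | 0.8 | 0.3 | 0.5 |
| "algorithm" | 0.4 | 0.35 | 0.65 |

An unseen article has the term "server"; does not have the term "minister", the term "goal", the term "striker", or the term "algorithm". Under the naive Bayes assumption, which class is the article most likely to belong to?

technology

technology: 0.8 × (1−0.3) × 0.4 × (1−0.4) × (1−0.8) × (1−0.4) = 0.016128
politics: 0.05 × (1−0.55) × 0.6 × (1−0.95) × (1−0.3) × (1−0.35) = 0.000307125
sports: 0.15 × (1−0.85) × 0.3 × (1−0.3) × (1−0.5) × (1−0.65) = 0.000826875
Highest score → technology.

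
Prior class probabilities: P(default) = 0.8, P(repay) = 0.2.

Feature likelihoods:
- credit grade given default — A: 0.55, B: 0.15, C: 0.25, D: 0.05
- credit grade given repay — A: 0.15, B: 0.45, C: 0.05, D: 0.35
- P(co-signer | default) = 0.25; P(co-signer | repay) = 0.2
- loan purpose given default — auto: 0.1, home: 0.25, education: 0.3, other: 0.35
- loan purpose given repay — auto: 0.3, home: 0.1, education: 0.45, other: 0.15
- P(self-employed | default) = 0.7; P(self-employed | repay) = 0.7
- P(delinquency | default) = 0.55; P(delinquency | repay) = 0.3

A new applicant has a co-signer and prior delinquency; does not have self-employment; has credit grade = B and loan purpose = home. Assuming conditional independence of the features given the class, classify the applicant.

default: 0.8 × 0.15 × 0.25 × 0.25 × (1−0.7) × 0.55 = 0.0012375
repay: 0.2 × 0.45 × 0.2 × 0.1 × (1−0.7) × 0.3 = 0.000162
Highest score → default.

default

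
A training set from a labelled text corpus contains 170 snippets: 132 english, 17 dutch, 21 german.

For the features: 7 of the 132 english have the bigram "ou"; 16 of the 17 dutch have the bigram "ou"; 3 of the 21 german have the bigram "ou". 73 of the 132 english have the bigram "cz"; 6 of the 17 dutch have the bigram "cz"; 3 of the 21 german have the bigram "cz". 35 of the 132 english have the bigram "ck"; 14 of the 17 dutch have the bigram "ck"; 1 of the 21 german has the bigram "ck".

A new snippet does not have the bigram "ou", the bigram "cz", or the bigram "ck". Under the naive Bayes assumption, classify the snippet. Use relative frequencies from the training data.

english: (132/170) × (125/132) × (59/132) × (97/132) ≈ 0.241511
dutch: (17/170) × (1/17) × (11/17) × (3/17) ≈ 0.000671687
german: (21/170) × (18/21) × (18/21) × (20/21) ≈ 0.0864346
Highest score → english.

english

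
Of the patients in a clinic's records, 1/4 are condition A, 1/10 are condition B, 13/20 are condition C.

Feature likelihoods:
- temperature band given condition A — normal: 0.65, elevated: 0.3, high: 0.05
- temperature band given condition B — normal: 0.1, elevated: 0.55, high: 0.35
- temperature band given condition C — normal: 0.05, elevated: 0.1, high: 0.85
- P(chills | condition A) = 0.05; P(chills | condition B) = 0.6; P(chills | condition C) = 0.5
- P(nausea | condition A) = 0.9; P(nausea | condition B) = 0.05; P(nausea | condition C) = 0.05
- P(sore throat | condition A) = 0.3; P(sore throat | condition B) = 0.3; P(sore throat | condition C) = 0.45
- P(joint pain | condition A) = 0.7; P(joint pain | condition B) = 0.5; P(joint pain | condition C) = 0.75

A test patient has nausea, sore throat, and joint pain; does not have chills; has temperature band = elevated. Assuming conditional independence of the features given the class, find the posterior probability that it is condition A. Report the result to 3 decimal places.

0.950

condition A: 0.25 × 0.3 × (1−0.05) × 0.9 × 0.3 × 0.7 = 0.01346625
condition B: 0.1 × 0.55 × (1−0.6) × 0.05 × 0.3 × 0.5 = 0.000165
condition C: 0.65 × 0.1 × (1−0.5) × 0.05 × 0.45 × 0.75 = 0.0005484375
P(condition A | x) = 0.01346625 / 0.0141796875 ≈ 0.950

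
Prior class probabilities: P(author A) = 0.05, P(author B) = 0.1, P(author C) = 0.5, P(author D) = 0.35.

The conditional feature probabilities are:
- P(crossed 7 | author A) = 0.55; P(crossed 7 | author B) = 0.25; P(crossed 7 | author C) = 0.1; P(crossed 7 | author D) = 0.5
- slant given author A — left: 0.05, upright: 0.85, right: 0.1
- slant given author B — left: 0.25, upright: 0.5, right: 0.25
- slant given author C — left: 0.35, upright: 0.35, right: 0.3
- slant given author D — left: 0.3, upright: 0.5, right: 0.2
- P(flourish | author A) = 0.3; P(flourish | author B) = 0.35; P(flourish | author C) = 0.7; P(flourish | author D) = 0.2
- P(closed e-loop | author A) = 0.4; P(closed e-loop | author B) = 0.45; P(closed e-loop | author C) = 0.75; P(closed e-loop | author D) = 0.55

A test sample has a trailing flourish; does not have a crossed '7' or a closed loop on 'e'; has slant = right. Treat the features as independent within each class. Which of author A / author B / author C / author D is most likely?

author A: 0.05 × (1−0.55) × 0.1 × 0.3 × (1−0.4) = 0.000405
author B: 0.1 × (1−0.25) × 0.25 × 0.35 × (1−0.45) = 0.003609375
author C: 0.5 × (1−0.1) × 0.3 × 0.7 × (1−0.75) = 0.023625
author D: 0.35 × (1−0.5) × 0.2 × 0.2 × (1−0.55) = 0.00315
Highest score → author C.

author C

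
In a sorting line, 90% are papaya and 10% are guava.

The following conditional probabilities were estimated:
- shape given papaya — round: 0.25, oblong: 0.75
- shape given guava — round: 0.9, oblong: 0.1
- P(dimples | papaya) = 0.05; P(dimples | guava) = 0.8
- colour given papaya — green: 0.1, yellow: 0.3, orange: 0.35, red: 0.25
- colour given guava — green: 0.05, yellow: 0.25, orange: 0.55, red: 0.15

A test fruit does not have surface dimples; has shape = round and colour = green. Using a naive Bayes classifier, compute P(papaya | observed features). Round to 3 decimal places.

papaya: 0.9 × 0.25 × (1−0.05) × 0.1 = 0.021375
guava: 0.1 × 0.9 × (1−0.8) × 0.05 = 0.0009
P(papaya | x) = 0.021375 / 0.022275 ≈ 0.960

0.960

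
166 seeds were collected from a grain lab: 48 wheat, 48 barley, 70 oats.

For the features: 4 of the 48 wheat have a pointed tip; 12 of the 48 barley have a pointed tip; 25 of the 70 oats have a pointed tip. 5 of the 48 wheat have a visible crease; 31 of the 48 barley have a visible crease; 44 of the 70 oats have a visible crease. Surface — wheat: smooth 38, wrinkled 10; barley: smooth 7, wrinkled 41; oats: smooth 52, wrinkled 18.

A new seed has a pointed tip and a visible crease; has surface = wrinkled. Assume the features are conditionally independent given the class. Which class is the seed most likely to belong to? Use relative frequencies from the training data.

barley

wheat: (48/166) × (4/48) × (5/48) × (10/48) ≈ 0.000522925
barley: (48/166) × (12/48) × (31/48) × (41/48) ≈ 0.0398783
oats: (70/166) × (25/70) × (44/70) × (18/70) ≈ 0.0243423
Highest score → barley.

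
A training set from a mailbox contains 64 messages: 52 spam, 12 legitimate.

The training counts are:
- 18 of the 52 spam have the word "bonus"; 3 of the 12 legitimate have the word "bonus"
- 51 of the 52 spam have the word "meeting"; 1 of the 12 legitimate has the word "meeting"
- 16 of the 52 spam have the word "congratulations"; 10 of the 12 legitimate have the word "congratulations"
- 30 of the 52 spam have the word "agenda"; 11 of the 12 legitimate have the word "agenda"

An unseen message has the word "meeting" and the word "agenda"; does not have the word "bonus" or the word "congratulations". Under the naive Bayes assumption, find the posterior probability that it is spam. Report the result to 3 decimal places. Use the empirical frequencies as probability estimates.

spam: (52/64) × (34/52) × (51/52) × (36/52) × (30/52) ≈ 0.208105
legitimate: (12/64) × (9/12) × (1/12) × (2/12) × (11/12) ≈ 0.00179036
P(spam | x) = 0.208105 / 0.20989536 ≈ 0.991

0.991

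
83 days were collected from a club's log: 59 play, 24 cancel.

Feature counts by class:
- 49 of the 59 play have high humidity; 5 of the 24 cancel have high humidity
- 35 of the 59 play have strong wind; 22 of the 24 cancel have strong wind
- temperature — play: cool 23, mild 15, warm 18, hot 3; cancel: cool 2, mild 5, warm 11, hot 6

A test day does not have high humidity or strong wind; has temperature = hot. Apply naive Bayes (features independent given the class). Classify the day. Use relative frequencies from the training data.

play: (59/83) × (10/59) × (24/59) × (3/59) ≈ 0.00249201
cancel: (24/83) × (19/24) × (2/24) × (6/24) ≈ 0.00476908
Highest score → cancel.

cancel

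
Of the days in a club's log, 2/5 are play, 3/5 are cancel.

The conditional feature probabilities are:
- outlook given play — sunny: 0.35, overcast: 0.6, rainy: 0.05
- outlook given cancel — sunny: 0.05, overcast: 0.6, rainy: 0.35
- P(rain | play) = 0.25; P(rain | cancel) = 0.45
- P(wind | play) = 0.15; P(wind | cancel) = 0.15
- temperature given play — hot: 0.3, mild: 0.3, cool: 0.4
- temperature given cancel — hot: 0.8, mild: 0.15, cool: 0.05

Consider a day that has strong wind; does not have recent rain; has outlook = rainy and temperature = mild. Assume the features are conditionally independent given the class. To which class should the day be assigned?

play: 0.4 × 0.05 × (1−0.25) × 0.15 × 0.3 = 0.000675
cancel: 0.6 × 0.35 × (1−0.45) × 0.15 × 0.15 = 0.00259875
Highest score → cancel.

cancel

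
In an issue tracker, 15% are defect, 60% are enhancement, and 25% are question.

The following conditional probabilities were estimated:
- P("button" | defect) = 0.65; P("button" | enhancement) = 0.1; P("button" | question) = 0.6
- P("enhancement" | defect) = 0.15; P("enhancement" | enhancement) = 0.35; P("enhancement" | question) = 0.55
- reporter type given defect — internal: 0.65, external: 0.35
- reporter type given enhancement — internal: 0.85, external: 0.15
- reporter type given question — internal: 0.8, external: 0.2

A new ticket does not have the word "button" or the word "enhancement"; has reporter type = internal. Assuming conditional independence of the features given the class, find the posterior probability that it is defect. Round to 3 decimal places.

0.080

defect: 0.15 × (1−0.65) × (1−0.15) × 0.65 = 0.02900625
enhancement: 0.6 × (1−0.1) × (1−0.35) × 0.85 = 0.29835
question: 0.25 × (1−0.6) × (1−0.55) × 0.8 = 0.036
P(defect | x) = 0.02900625 / 0.36335625 ≈ 0.080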